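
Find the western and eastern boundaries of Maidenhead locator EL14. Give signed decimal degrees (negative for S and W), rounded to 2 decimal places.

-98.00, -96.00

Field E=4, L=11: +4·20° lon, +11·10° lat → SW at lon -100°, lat 20°.
Square 1, 4: +1·2° lon, +4·1° lat → SW at lon -98°, lat 24°.
Cell spans 2° lon × 1° lat.
west -98.00, east -96.00.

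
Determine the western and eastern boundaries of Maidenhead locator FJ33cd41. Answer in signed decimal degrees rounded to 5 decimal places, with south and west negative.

-73.80000, -73.79167

Field F=5, J=9: +5·20° lon, +9·10° lat → SW at lon -80°, lat 0°.
Square 3, 3: +3·2° lon, +3·1° lat → SW at lon -74°, lat 3°.
Subsquare c=2, d=3: +2·0.0833333° lon, +3·0.0416667° lat → SW at lon -73.8333°, lat 3.125°.
Extended square 4, 1: +4·0.00833333° lon, +1·0.00416667° lat → SW at lon -73.8°, lat 3.12917°.
Cell spans 0.00833333° lon × 0.00416667° lat.
west -73.80000, east -73.79167.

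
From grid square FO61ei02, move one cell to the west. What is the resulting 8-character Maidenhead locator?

FO61di92

Longitude extended square 0; −1 → -1, wraps to 9, carry into subsquare.
Longitude subsquare e = 4; −1 → 3 = d.
The latitude characters are unchanged.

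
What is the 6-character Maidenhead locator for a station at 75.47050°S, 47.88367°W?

GB64bm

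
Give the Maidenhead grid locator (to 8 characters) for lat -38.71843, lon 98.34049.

Add 180° to longitude and 90° to latitude: 278.34049, 51.28157.
Field: lon ⌊278.34049/20⌋ = 13 → N; lat ⌊51.28157/10⌋ = 5 → F.
Square: lon ⌊18.34049/2⌋ = 9; lat ⌊1.28157/1⌋ = 1.
Subsquare: lon ⌊0.34049/0.0833333⌋ = 4 → e; lat ⌊0.28157/0.0416667⌋ = 6 → g.
Extended square: lon ⌊0.00716/0.00833333⌋ = 0; lat ⌊0.03157/0.00416667⌋ = 7.

NF91eg07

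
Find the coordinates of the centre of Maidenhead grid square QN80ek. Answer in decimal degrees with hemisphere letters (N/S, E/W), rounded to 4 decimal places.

40.4375° N, 156.3750° E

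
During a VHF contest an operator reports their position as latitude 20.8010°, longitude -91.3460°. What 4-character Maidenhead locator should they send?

Shift to the Maidenhead origin (180°W, 90°S): lon 88.65, lat 110.80.
Field: 88.65/20 → 4 → E, 110.80/10 → 11 → L; chars EL.
Square: 8.65/2 → 4, 0.80/1 → 0; chars 40.

EL40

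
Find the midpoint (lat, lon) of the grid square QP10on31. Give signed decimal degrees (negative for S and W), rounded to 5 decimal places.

Field Q=16, P=15: +16·20° lon, +15·10° lat → SW at lon 140°, lat 60°.
Square 1, 0: +1·2° lon, +0·1° lat → SW at lon 142°, lat 60°.
Subsquare o=14, n=13: +14·0.0833333° lon, +13·0.0416667° lat → SW at lon 143.167°, lat 60.5417°.
Extended square 3, 1: +3·0.00833333° lon, +1·0.00416667° lat → SW at lon 143.192°, lat 60.5458°.
Cell spans 0.00833333° lon × 0.00416667° lat. Centre is SW corner plus half of each.
latitude 60.54792, longitude 143.19583.

60.54792, 143.19583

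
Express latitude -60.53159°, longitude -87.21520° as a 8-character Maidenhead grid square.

Add 180° to longitude and 90° to latitude: 92.78480, 29.46841.
Field: 92.78480/20 → 4 → E, 29.46841/10 → 2 → C; chars EC.
Square: 12.78480/2 → 6, 9.46841/1 → 9; chars 69.
Subsquare: 0.78480/0.0833333 → 9 → j, 0.46841/0.0416667 → 11 → l; chars jl.
Extended square: 0.03480/0.00833333 → 4, 0.01008/0.00416667 → 2; chars 42.

EC69jl42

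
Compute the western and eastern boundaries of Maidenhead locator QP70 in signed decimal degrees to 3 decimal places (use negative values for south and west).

154.000, 156.000

Field Q=16, P=15: +16·20° lon, +15·10° lat → SW at lon 140°, lat 60°.
Square 7, 0: +7·2° lon, +0·1° lat → SW at lon 154°, lat 60°.
Cell spans 2° lon × 1° lat.
west 154.000, east 156.000.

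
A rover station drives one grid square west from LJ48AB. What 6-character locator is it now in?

LJ38xb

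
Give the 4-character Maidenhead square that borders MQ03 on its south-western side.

LQ92

Longitude square 0; −1 → -1, wraps to 9, carry into field.
Longitude field M = 12; −1 → 11 = L.
Latitude square 3; −1 → 2.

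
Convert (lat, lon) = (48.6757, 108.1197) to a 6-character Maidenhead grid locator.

Add 180° to longitude and 90° to latitude: 288.1197, 138.6757.
Field: 288.1197/20 → 14 → O, 138.6757/10 → 13 → N; chars ON.
Square: 8.1197/2 → 4, 8.6757/1 → 8; chars 48.
Subsquare: 0.1197/0.0833333 → 1 → b, 0.6757/0.0416667 → 16 → q; chars bq.

ON48bq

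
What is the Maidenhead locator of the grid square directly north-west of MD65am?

MD55xn

Longitude subsquare a = 0; −1 → -1, wraps to 23 = x, carry into square.
Longitude square 6; −1 → 5.
Latitude subsquare m = 12; +1 → 13 = n.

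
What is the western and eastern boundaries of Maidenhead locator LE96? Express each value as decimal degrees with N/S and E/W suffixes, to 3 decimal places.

58.000° E, 60.000° E

Field L=11, E=4: +11·20° lon, +4·10° lat → SW at lon 40°, lat -50°.
Square 9, 6: +9·2° lon, +6·1° lat → SW at lon 58°, lat -44°.
Cell spans 2° lon × 1° lat.
west 58.000° E, east 60.000° E.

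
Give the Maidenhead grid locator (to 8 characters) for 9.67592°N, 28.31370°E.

KJ49dq72

Offset from 180°W / 90°S: lon 208.31370°, lat 99.67592°.
Field: 208.31370/20 → 10 → K, 99.67592/10 → 9 → J; chars KJ.
Square: 8.31370/2 → 4, 9.67592/1 → 9; chars 49.
Subsquare: 0.31370/0.0833333 → 3 → d, 0.67592/0.0416667 → 16 → q; chars dq.
Extended square: 0.06370/0.00833333 → 7, 0.00925/0.00416667 → 2; chars 72.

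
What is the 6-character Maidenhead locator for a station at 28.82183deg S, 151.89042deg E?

Offset from 180°W / 90°S: lon 331.8904°, lat 61.1782°.
Field (20°×10°, letters A–R): lon ⌊331.8904/20⌋ = 16 → Q; lat ⌊61.1782/10⌋ = 6 → G.
Square (2°×1°, digits 0–9): lon ⌊11.8904/2⌋ = 5; lat ⌊1.1782/1⌋ = 1.
Subsquare (5′×2.5′, letters a–x): lon ⌊1.8904/0.0833333⌋ = 22 → w; lat ⌊0.1782/0.0416667⌋ = 4 → e.

QG51we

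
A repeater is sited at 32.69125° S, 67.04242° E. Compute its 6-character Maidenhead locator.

Offset from 180°W / 90°S: lon 247.0424°, lat 57.3088°.
Field: 247.0424/20 → 12 → M, 57.3088/10 → 5 → F; chars MF.
Square: 7.0424/2 → 3, 7.3088/1 → 7; chars 37.
Subsquare: 1.0424/0.0833333 → 12 → m, 0.3088/0.0416667 → 7 → h; chars mh.

MF37mh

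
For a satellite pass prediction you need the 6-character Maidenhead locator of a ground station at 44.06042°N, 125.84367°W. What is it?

Add 180° to longitude and 90° to latitude: 54.1563, 134.0604.
Field: 54.1563/20 → 2 → C, 134.0604/10 → 13 → N; chars CN.
Square: 14.1563/2 → 7, 4.0604/1 → 4; chars 74.
Subsquare: 0.1563/0.0833333 → 1 → b, 0.0604/0.0416667 → 1 → b; chars bb.

CN74bb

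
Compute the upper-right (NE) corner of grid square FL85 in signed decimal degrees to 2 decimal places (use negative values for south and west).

Field F=5, L=11: +5·20° lon, +11·10° lat → SW at lon -80°, lat 20°.
Square 8, 5: +8·2° lon, +5·1° lat → SW at lon -64°, lat 25°.
Cell spans 2° lon × 1° lat. NE corner is SW corner plus one full cell.
latitude 26.00, longitude -62.00.

26.00, -62.00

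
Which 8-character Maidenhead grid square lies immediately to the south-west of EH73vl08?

EH73ul97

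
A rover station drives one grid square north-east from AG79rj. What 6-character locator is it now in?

AG79sk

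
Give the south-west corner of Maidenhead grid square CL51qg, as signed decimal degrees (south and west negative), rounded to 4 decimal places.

21.2500, -128.6667

Field C=2, L=11: +2·20° lon, +11·10° lat → SW at lon -140°, lat 20°.
Square 5, 1: +5·2° lon, +1·1° lat → SW at lon -130°, lat 21°.
Subsquare q=16, g=6: +16·0.0833333° lon, +6·0.0416667° lat → SW at lon -128.667°, lat 21.25°.
latitude 21.2500, longitude -128.6667.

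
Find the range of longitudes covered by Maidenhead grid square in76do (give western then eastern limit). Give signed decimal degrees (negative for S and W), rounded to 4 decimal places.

-5.7500, -5.6667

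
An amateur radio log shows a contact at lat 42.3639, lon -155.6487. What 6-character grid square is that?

BN22ei

Shift to the Maidenhead origin (180°W, 90°S): lon 24.3513, lat 132.3639.
Field (20°×10°, letters A–R): 24.3513/20 → 1 → B, 132.3639/10 → 13 → N; chars BN.
Square (2°×1°, digits 0–9): 4.3513/2 → 2, 2.3639/1 → 2; chars 22.
Subsquare (5′×2.5′, letters a–x): 0.3513/0.0833333 → 4 → e, 0.3639/0.0416667 → 8 → i; chars ei.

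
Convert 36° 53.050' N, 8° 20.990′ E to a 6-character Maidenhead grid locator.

Add 180° to longitude and 90° to latitude: 188.3498, 126.8842.
Field (20°×10°, letters A–R): lon ⌊188.3498/20⌋ = 9 → J; lat ⌊126.8842/10⌋ = 12 → M.
Square (2°×1°, digits 0–9): lon ⌊8.3498/2⌋ = 4; lat ⌊6.8842/1⌋ = 6.
Subsquare (5′×2.5′, letters a–x): lon ⌊0.3498/0.0833333⌋ = 4 → e; lat ⌊0.8842/0.0416667⌋ = 21 → v.

JM46ev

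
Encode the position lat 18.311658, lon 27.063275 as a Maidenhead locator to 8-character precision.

KK38mh74

Add 180° to longitude and 90° to latitude: 207.06328, 108.31166.
Field: lon ⌊207.06328/20⌋ = 10 → K; lat ⌊108.31166/10⌋ = 10 → K.
Square: lon ⌊7.06328/2⌋ = 3; lat ⌊8.31166/1⌋ = 8.
Subsquare: lon ⌊1.06328/0.0833333⌋ = 12 → m; lat ⌊0.31166/0.0416667⌋ = 7 → h.
Extended square: lon ⌊0.06328/0.00833333⌋ = 7; lat ⌊0.01999/0.00416667⌋ = 4.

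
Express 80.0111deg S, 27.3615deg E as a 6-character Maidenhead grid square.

KA39qx

Add 180° to longitude and 90° to latitude: 207.3615, 9.9889.
Field: 207.3615/20 → 10 → K, 9.9889/10 → 0 → A; chars KA.
Square: 7.3615/2 → 3, 9.9889/1 → 9; chars 39.
Subsquare: 1.3615/0.0833333 → 16 → q, 0.9889/0.0416667 → 23 → x; chars qx.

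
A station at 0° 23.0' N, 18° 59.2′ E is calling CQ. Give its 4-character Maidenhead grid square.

JJ90

Shift to the Maidenhead origin (180°W, 90°S): lon 198.99, lat 90.38.
Field: 198.99/20 → 9 → J, 90.38/10 → 9 → J; chars JJ.
Square: 18.99/2 → 9, 0.38/1 → 0; chars 90.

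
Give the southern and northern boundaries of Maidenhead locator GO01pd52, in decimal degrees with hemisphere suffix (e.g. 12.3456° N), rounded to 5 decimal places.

51.13333° N, 51.13750° N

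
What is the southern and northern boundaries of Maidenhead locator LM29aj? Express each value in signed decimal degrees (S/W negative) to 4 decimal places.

39.3750, 39.4167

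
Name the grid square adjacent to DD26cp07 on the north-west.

DD26bp98

Longitude extended square 0; −1 → -1, wraps to 9, carry into subsquare.
Longitude subsquare c = 2; −1 → 1 = b.
Latitude extended square 7; +1 → 8.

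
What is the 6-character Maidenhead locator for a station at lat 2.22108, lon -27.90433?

Add 180° to longitude and 90° to latitude: 152.0957, 92.2211.
Field: lon ⌊152.0957/20⌋ = 7 → H; lat ⌊92.2211/10⌋ = 9 → J.
Square: lon ⌊12.0957/2⌋ = 6; lat ⌊2.2211/1⌋ = 2.
Subsquare: lon ⌊0.0957/0.0833333⌋ = 1 → b; lat ⌊0.2211/0.0416667⌋ = 5 → f.

HJ62bf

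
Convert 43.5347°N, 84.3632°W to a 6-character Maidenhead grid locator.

EN73tm

Shift to the Maidenhead origin (180°W, 90°S): lon 95.6368, lat 133.5347.
Field: lon ⌊95.6368/20⌋ = 4 → E; lat ⌊133.5347/10⌋ = 13 → N.
Square: lon ⌊15.6368/2⌋ = 7; lat ⌊3.5347/1⌋ = 3.
Subsquare: lon ⌊1.6368/0.0833333⌋ = 19 → t; lat ⌊0.5347/0.0416667⌋ = 12 → m.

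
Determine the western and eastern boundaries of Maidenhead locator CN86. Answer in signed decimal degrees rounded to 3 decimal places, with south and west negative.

Field C=2, N=13: +2·20° lon, +13·10° lat → SW at lon -140°, lat 40°.
Square 8, 6: +8·2° lon, +6·1° lat → SW at lon -124°, lat 46°.
Cell spans 2° lon × 1° lat.
west -124.000, east -122.000.

-124.000, -122.000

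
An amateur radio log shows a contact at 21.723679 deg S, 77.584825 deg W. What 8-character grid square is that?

FG18eg96

Offset from 180°W / 90°S: lon 102.41518°, lat 68.27632°.
Field: 102.41518/20 → 5 → F, 68.27632/10 → 6 → G; chars FG.
Square: 2.41518/2 → 1, 8.27632/1 → 8; chars 18.
Subsquare: 0.41518/0.0833333 → 4 → e, 0.27632/0.0416667 → 6 → g; chars eg.
Extended square: 0.08184/0.00833333 → 9, 0.02632/0.00416667 → 6; chars 96.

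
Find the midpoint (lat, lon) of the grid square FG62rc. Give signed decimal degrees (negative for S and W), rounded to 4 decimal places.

Field F=5, G=6: +5·20° lon, +6·10° lat → SW at lon -80°, lat -30°.
Square 6, 2: +6·2° lon, +2·1° lat → SW at lon -68°, lat -28°.
Subsquare r=17, c=2: +17·0.0833333° lon, +2·0.0416667° lat → SW at lon -66.5833°, lat -27.9167°.
Cell spans 0.0833333° lon × 0.0416667° lat. Centre is SW corner plus half of each.
latitude -27.8958, longitude -66.5417.

-27.8958, -66.5417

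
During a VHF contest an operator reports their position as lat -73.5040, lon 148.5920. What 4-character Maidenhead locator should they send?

QB46

Offset from 180°W / 90°S: lon 328.59°, lat 16.50°.
Field: 328.59/20 → 16 → Q, 16.50/10 → 1 → B; chars QB.
Square: 8.59/2 → 4, 6.50/1 → 6; chars 46.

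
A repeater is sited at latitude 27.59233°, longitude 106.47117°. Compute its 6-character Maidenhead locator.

Offset from 180°W / 90°S: lon 286.4712°, lat 117.5923°.
Field: 286.4712/20 → 14 → O, 117.5923/10 → 11 → L; chars OL.
Square: 6.4712/2 → 3, 7.5923/1 → 7; chars 37.
Subsquare: 0.4712/0.0833333 → 5 → f, 0.5923/0.0416667 → 14 → o; chars fo.

OL37fo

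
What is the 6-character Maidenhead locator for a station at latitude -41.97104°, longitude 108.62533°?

OE48ha

Offset from 180°W / 90°S: lon 288.6253°, lat 48.0290°.
Field: 288.6253/20 → 14 → O, 48.0290/10 → 4 → E; chars OE.
Square: 8.6253/2 → 4, 8.0290/1 → 8; chars 48.
Subsquare: 0.6253/0.0833333 → 7 → h, 0.0290/0.0416667 → 0 → a; chars ha.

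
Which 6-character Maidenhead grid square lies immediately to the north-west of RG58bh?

RG58ai

Longitude subsquare b = 1; −1 → 0 = a.
Latitude subsquare h = 7; +1 → 8 = i.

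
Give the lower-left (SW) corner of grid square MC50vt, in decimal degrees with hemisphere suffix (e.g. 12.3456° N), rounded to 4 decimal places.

69.2083° S, 71.7500° E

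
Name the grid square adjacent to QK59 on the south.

QK58

Latitude square 9; −1 → 8.
The longitude characters are unchanged.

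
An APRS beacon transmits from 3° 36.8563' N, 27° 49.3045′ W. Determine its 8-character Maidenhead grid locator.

HJ63co17

Shift to the Maidenhead origin (180°W, 90°S): lon 152.17826, lat 93.61427.
Field: lon ⌊152.17826/20⌋ = 7 → H; lat ⌊93.61427/10⌋ = 9 → J.
Square: lon ⌊12.17826/2⌋ = 6; lat ⌊3.61427/1⌋ = 3.
Subsquare: lon ⌊0.17826/0.0833333⌋ = 2 → c; lat ⌊0.61427/0.0416667⌋ = 14 → o.
Extended square: lon ⌊0.01159/0.00833333⌋ = 1; lat ⌊0.03094/0.00416667⌋ = 7.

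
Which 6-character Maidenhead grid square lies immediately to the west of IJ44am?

IJ34xm

Longitude subsquare a = 0; −1 → -1, wraps to 23 = x, carry into square.
Longitude square 4; −1 → 3.
The latitude characters are unchanged.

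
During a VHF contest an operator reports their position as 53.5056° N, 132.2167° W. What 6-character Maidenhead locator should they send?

Add 180° to longitude and 90° to latitude: 47.7833, 143.5056.
Field (20°×10°, letters A–R): 47.7833/20 → 2 → C, 143.5056/10 → 14 → O; chars CO.
Square (2°×1°, digits 0–9): 7.7833/2 → 3, 3.5056/1 → 3; chars 33.
Subsquare (5′×2.5′, letters a–x): 1.7833/0.0833333 → 21 → v, 0.5056/0.0416667 → 12 → m; chars vm.

CO33vm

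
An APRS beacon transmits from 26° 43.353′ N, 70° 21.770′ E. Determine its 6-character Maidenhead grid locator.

ML56er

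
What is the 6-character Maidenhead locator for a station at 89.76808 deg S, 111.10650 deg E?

Shift to the Maidenhead origin (180°W, 90°S): lon 291.1065, lat 0.2319.
Field (20°×10°, letters A–R): 291.1065/20 → 14 → O, 0.2319/10 → 0 → A; chars OA.
Square (2°×1°, digits 0–9): 11.1065/2 → 5, 0.2319/1 → 0; chars 50.
Subsquare (5′×2.5′, letters a–x): 1.1065/0.0833333 → 13 → n, 0.2319/0.0416667 → 5 → f; chars nf.

OA50nf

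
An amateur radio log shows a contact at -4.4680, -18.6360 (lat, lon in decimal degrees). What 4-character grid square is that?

Shift to the Maidenhead origin (180°W, 90°S): lon 161.36, lat 85.53.
Field (20°×10°, letters A–R): lon ⌊161.36/20⌋ = 8 → I; lat ⌊85.53/10⌋ = 8 → I.
Square (2°×1°, digits 0–9): lon ⌊1.36/2⌋ = 0; lat ⌊5.53/1⌋ = 5.

II05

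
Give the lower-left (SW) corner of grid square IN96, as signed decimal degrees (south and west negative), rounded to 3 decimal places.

Field I=8, N=13: +8·20° lon, +13·10° lat → SW at lon -20°, lat 40°.
Square 9, 6: +9·2° lon, +6·1° lat → SW at lon -2°, lat 46°.
latitude 46.000, longitude -2.000.

46.000, -2.000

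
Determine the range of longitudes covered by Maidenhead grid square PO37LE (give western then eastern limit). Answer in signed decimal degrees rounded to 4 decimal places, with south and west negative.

126.9167, 127.0000

Field P=15, O=14: +15·20° lon, +14·10° lat → SW at lon 120°, lat 50°.
Square 3, 7: +3·2° lon, +7·1° lat → SW at lon 126°, lat 57°.
Subsquare l=11, e=4: +11·0.0833333° lon, +4·0.0416667° lat → SW at lon 126.917°, lat 57.1667°.
Cell spans 0.0833333° lon × 0.0416667° lat.
west 126.9167, east 127.0000.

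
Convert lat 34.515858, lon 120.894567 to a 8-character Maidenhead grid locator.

PM04km73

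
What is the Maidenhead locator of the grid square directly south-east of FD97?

GD06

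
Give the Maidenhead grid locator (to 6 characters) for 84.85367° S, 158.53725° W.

BA05rd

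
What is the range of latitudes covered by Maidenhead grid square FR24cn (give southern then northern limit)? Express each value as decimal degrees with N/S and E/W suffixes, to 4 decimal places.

84.5417° N, 84.5833° N

Field F=5, R=17: +5·20° lon, +17·10° lat → SW at lon -80°, lat 80°.
Square 2, 4: +2·2° lon, +4·1° lat → SW at lon -76°, lat 84°.
Subsquare c=2, n=13: +2·0.0833333° lon, +13·0.0416667° lat → SW at lon -75.8333°, lat 84.5417°.
Cell spans 0.0833333° lon × 0.0416667° lat.
south 84.5417° N, north 84.5833° N.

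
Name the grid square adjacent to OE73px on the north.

Latitude subsquare x = 23; +1 → 24, wraps to 0 = a, carry into square.
Latitude square 3; +1 → 4.
The longitude characters are unchanged.

OE74pa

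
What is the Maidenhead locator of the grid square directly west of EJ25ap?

EJ15xp

Longitude subsquare a = 0; −1 → -1, wraps to 23 = x, carry into square.
Longitude square 2; −1 → 1.
The latitude characters are unchanged.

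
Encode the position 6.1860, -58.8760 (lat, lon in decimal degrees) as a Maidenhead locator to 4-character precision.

Offset from 180°W / 90°S: lon 121.12°, lat 96.19°.
Field: 121.12/20 → 6 → G, 96.19/10 → 9 → J; chars GJ.
Square: 1.12/2 → 0, 6.19/1 → 6; chars 06.

GJ06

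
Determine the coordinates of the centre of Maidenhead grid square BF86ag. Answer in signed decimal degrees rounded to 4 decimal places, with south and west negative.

-33.7292, -143.9583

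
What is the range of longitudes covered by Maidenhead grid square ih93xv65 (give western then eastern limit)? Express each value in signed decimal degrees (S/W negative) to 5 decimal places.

-0.03333, -0.02500

Field I=8, H=7: +8·20° lon, +7·10° lat → SW at lon -20°, lat -20°.
Square 9, 3: +9·2° lon, +3·1° lat → SW at lon -2°, lat -17°.
Subsquare x=23, v=21: +23·0.0833333° lon, +21·0.0416667° lat → SW at lon -0.0833333°, lat -16.125°.
Extended square 6, 5: +6·0.00833333° lon, +5·0.00416667° lat → SW at lon -0.0333333°, lat -16.1042°.
Cell spans 0.00833333° lon × 0.00416667° lat.
west -0.03333, east -0.02500.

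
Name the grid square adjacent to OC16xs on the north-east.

Longitude subsquare x = 23; +1 → 24, wraps to 0 = a, carry into square.
Longitude square 1; +1 → 2.
Latitude subsquare s = 18; +1 → 19 = t.

OC26at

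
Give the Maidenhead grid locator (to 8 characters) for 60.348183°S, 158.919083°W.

BC09mp96

Shift to the Maidenhead origin (180°W, 90°S): lon 21.08092, lat 29.65182.
Field (20°×10°, letters A–R): lon ⌊21.08092/20⌋ = 1 → B; lat ⌊29.65182/10⌋ = 2 → C.
Square (2°×1°, digits 0–9): lon ⌊1.08092/2⌋ = 0; lat ⌊9.65182/1⌋ = 9.
Subsquare (5′×2.5′, letters a–x): lon ⌊1.08092/0.0833333⌋ = 12 → m; lat ⌊0.65182/0.0416667⌋ = 15 → p.
Extended square (30″×15″, digits 0–9): lon ⌊0.08092/0.00833333⌋ = 9; lat ⌊0.02682/0.00416667⌋ = 6.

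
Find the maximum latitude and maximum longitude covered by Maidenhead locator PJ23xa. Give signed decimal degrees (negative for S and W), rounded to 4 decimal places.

Field P=15, J=9: +15·20° lon, +9·10° lat → SW at lon 120°, lat 0°.
Square 2, 3: +2·2° lon, +3·1° lat → SW at lon 124°, lat 3°.
Subsquare x=23, a=0: +23·0.0833333° lon, +0·0.0416667° lat → SW at lon 125.917°, lat 3°.
Cell spans 0.0833333° lon × 0.0416667° lat. NE corner is SW corner plus one full cell.
latitude 3.0417, longitude 126.0000.

3.0417, 126.0000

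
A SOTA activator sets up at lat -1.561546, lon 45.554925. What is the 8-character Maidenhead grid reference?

LI28sk65

Shift to the Maidenhead origin (180°W, 90°S): lon 225.55492, lat 88.43845.
Field: 225.55492/20 → 11 → L, 88.43845/10 → 8 → I; chars LI.
Square: 5.55492/2 → 2, 8.43845/1 → 8; chars 28.
Subsquare: 1.55492/0.0833333 → 18 → s, 0.43845/0.0416667 → 10 → k; chars sk.
Extended square: 0.05492/0.00833333 → 6, 0.02179/0.00416667 → 5; chars 65.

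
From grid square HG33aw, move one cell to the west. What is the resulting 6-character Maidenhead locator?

HG23xw

Longitude subsquare a = 0; −1 → -1, wraps to 23 = x, carry into square.
Longitude square 3; −1 → 2.
The latitude characters are unchanged.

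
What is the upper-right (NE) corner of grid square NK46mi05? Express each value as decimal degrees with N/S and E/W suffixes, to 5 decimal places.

16.35833° N, 89.00833° E

Field N=13, K=10: +13·20° lon, +10·10° lat → SW at lon 80°, lat 10°.
Square 4, 6: +4·2° lon, +6·1° lat → SW at lon 88°, lat 16°.
Subsquare m=12, i=8: +12·0.0833333° lon, +8·0.0416667° lat → SW at lon 89°, lat 16.3333°.
Extended square 0, 5: +0·0.00833333° lon, +5·0.00416667° lat → SW at lon 89°, lat 16.3542°.
Cell spans 0.00833333° lon × 0.00416667° lat. NE corner is SW corner plus one full cell.
latitude 16.35833° N, longitude 89.00833° E.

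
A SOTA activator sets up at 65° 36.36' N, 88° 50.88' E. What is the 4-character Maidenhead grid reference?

NP45

Add 180° to longitude and 90° to latitude: 268.85, 155.61.
Field (20°×10°, letters A–R): lon ⌊268.85/20⌋ = 13 → N; lat ⌊155.61/10⌋ = 15 → P.
Square (2°×1°, digits 0–9): lon ⌊8.85/2⌋ = 4; lat ⌊5.61/1⌋ = 5.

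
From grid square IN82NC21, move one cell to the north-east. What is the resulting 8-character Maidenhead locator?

IN82nc32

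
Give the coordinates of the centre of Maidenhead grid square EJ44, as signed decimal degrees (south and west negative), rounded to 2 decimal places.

4.50, -91.00

Field E=4, J=9: +4·20° lon, +9·10° lat → SW at lon -100°, lat 0°.
Square 4, 4: +4·2° lon, +4·1° lat → SW at lon -92°, lat 4°.
Cell spans 2° lon × 1° lat. Centre is SW corner plus half of each.
latitude 4.50, longitude -91.00.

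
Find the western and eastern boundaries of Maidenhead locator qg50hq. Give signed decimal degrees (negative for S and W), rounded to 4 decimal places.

150.5833, 150.6667

Field Q=16, G=6: +16·20° lon, +6·10° lat → SW at lon 140°, lat -30°.
Square 5, 0: +5·2° lon, +0·1° lat → SW at lon 150°, lat -30°.
Subsquare h=7, q=16: +7·0.0833333° lon, +16·0.0416667° lat → SW at lon 150.583°, lat -29.3333°.
Cell spans 0.0833333° lon × 0.0416667° lat.
west 150.5833, east 150.6667.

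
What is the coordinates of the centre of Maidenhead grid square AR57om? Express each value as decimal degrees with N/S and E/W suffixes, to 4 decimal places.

Field A=0, R=17: +0·20° lon, +17·10° lat → SW at lon -180°, lat 80°.
Square 5, 7: +5·2° lon, +7·1° lat → SW at lon -170°, lat 87°.
Subsquare o=14, m=12: +14·0.0833333° lon, +12·0.0416667° lat → SW at lon -168.833°, lat 87.5°.
Cell spans 0.0833333° lon × 0.0416667° lat. Centre is SW corner plus half of each.
latitude 87.5208° N, longitude 168.7917° W.

87.5208° N, 168.7917° W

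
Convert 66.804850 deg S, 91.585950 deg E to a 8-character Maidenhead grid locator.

NC53te06

Add 180° to longitude and 90° to latitude: 271.58595, 23.19515.
Field: 271.58595/20 → 13 → N, 23.19515/10 → 2 → C; chars NC.
Square: 11.58595/2 → 5, 3.19515/1 → 3; chars 53.
Subsquare: 1.58595/0.0833333 → 19 → t, 0.19515/0.0416667 → 4 → e; chars te.
Extended square: 0.00262/0.00833333 → 0, 0.02848/0.00416667 → 6; chars 06.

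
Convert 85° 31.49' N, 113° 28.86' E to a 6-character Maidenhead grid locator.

Offset from 180°W / 90°S: lon 293.4810°, lat 175.5248°.
Field: 293.4810/20 → 14 → O, 175.5248/10 → 17 → R; chars OR.
Square: 13.4810/2 → 6, 5.5248/1 → 5; chars 65.
Subsquare: 1.4810/0.0833333 → 17 → r, 0.5248/0.0416667 → 12 → m; chars rm.

OR65rm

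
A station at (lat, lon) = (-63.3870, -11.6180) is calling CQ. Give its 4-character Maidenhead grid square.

IC46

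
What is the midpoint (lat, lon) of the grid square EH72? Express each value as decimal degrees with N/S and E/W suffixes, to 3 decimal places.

Field E=4, H=7: +4·20° lon, +7·10° lat → SW at lon -100°, lat -20°.
Square 7, 2: +7·2° lon, +2·1° lat → SW at lon -86°, lat -18°.
Cell spans 2° lon × 1° lat. Centre is SW corner plus half of each.
latitude 17.500° S, longitude 85.000° W.

17.500° S, 85.000° W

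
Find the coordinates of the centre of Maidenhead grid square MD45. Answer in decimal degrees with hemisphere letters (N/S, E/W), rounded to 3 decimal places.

Field M=12, D=3: +12·20° lon, +3·10° lat → SW at lon 60°, lat -60°.
Square 4, 5: +4·2° lon, +5·1° lat → SW at lon 68°, lat -55°.
Cell spans 2° lon × 1° lat. Centre is SW corner plus half of each.
latitude 54.500° S, longitude 69.000° E.

54.500° S, 69.000° E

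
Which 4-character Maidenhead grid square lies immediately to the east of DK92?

Longitude square 9; +1 → 10, wraps to 0, carry into field.
Longitude field D = 3; +1 → 4 = E.
The latitude characters are unchanged.

EK02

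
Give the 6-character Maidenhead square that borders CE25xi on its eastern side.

CE35ai

Longitude subsquare x = 23; +1 → 24, wraps to 0 = a, carry into square.
Longitude square 2; +1 → 3.
The latitude characters are unchanged.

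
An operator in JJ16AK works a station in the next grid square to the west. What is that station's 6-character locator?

JJ06xk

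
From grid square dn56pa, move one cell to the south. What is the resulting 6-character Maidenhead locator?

DN55px

Latitude subsquare a = 0; −1 → -1, wraps to 23 = x, carry into square.
Latitude square 6; −1 → 5.
The longitude characters are unchanged.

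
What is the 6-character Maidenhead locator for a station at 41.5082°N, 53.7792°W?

GN31cm

Add 180° to longitude and 90° to latitude: 126.2208, 131.5082.
Field: lon ⌊126.2208/20⌋ = 6 → G; lat ⌊131.5082/10⌋ = 13 → N.
Square: lon ⌊6.2208/2⌋ = 3; lat ⌊1.5082/1⌋ = 1.
Subsquare: lon ⌊0.2208/0.0833333⌋ = 2 → c; lat ⌊0.5082/0.0416667⌋ = 12 → m.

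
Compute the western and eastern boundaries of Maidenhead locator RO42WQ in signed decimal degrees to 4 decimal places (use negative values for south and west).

Field R=17, O=14: +17·20° lon, +14·10° lat → SW at lon 160°, lat 50°.
Square 4, 2: +4·2° lon, +2·1° lat → SW at lon 168°, lat 52°.
Subsquare w=22, q=16: +22·0.0833333° lon, +16·0.0416667° lat → SW at lon 169.833°, lat 52.6667°.
Cell spans 0.0833333° lon × 0.0416667° lat.
west 169.8333, east 169.9167.

169.8333, 169.9167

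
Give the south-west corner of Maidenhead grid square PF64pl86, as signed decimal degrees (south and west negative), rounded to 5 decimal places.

-35.51667, 133.31667

Field P=15, F=5: +15·20° lon, +5·10° lat → SW at lon 120°, lat -40°.
Square 6, 4: +6·2° lon, +4·1° lat → SW at lon 132°, lat -36°.
Subsquare p=15, l=11: +15·0.0833333° lon, +11·0.0416667° lat → SW at lon 133.25°, lat -35.5417°.
Extended square 8, 6: +8·0.00833333° lon, +6·0.00416667° lat → SW at lon 133.317°, lat -35.5167°.
latitude -35.51667, longitude 133.31667.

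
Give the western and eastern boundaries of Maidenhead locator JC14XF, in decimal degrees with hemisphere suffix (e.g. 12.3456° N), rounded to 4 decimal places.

Field J=9, C=2: +9·20° lon, +2·10° lat → SW at lon 0°, lat -70°.
Square 1, 4: +1·2° lon, +4·1° lat → SW at lon 2°, lat -66°.
Subsquare x=23, f=5: +23·0.0833333° lon, +5·0.0416667° lat → SW at lon 3.91667°, lat -65.7917°.
Cell spans 0.0833333° lon × 0.0416667° lat.
west 3.9167° E, east 4.0000° E.

3.9167° E, 4.0000° E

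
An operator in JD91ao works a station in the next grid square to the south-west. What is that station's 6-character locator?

JD81xn

Longitude subsquare a = 0; −1 → -1, wraps to 23 = x, carry into square.
Longitude square 9; −1 → 8.
Latitude subsquare o = 14; −1 → 13 = n.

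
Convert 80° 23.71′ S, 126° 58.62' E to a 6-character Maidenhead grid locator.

Add 180° to longitude and 90° to latitude: 306.9770, 9.6048.
Field (20°×10°, letters A–R): 306.9770/20 → 15 → P, 9.6048/10 → 0 → A; chars PA.
Square (2°×1°, digits 0–9): 6.9770/2 → 3, 9.6048/1 → 9; chars 39.
Subsquare (5′×2.5′, letters a–x): 0.9770/0.0833333 → 11 → l, 0.6048/0.0416667 → 14 → o; chars lo.

PA39lo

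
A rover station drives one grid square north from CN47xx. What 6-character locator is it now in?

CN48xa

Latitude subsquare x = 23; +1 → 24, wraps to 0 = a, carry into square.
Latitude square 7; +1 → 8.
The longitude characters are unchanged.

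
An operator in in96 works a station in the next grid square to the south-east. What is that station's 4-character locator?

JN05

Longitude square 9; +1 → 10, wraps to 0, carry into field.
Longitude field I = 8; +1 → 9 = J.
Latitude square 6; −1 → 5.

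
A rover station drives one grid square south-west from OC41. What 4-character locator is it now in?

Longitude square 4; −1 → 3.
Latitude square 1; −1 → 0.

OC30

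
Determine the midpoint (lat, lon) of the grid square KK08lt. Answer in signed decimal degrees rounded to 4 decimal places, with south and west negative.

18.8125, 20.9583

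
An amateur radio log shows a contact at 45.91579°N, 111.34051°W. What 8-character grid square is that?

DN45hv99

Offset from 180°W / 90°S: lon 68.65949°, lat 135.91579°.
Field: 68.65949/20 → 3 → D, 135.91579/10 → 13 → N; chars DN.
Square: 8.65949/2 → 4, 5.91579/1 → 5; chars 45.
Subsquare: 0.65949/0.0833333 → 7 → h, 0.91579/0.0416667 → 21 → v; chars hv.
Extended square: 0.07616/0.00833333 → 9, 0.04079/0.00416667 → 9; chars 99.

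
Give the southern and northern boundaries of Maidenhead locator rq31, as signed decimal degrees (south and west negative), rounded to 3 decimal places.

71.000, 72.000

Field R=17, Q=16: +17·20° lon, +16·10° lat → SW at lon 160°, lat 70°.
Square 3, 1: +3·2° lon, +1·1° lat → SW at lon 166°, lat 71°.
Cell spans 2° lon × 1° lat.
south 71.000, north 72.000.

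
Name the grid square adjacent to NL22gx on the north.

Latitude subsquare x = 23; +1 → 24, wraps to 0 = a, carry into square.
Latitude square 2; +1 → 3.
The longitude characters are unchanged.

NL23ga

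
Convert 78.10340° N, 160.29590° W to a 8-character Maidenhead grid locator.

Add 180° to longitude and 90° to latitude: 19.70410, 168.10340.
Field: lon ⌊19.70410/20⌋ = 0 → A; lat ⌊168.10340/10⌋ = 16 → Q.
Square: lon ⌊19.70410/2⌋ = 9; lat ⌊8.10340/1⌋ = 8.
Subsquare: lon ⌊1.70410/0.0833333⌋ = 20 → u; lat ⌊0.10340/0.0416667⌋ = 2 → c.
Extended square: lon ⌊0.03743/0.00833333⌋ = 4; lat ⌊0.02007/0.00416667⌋ = 4.

AQ98uc44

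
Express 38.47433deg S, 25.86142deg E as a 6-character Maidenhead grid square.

Shift to the Maidenhead origin (180°W, 90°S): lon 205.8614, lat 51.5257.
Field (20°×10°, letters A–R): lon ⌊205.8614/20⌋ = 10 → K; lat ⌊51.5257/10⌋ = 5 → F.
Square (2°×1°, digits 0–9): lon ⌊5.8614/2⌋ = 2; lat ⌊1.5257/1⌋ = 1.
Subsquare (5′×2.5′, letters a–x): lon ⌊1.8614/0.0833333⌋ = 22 → w; lat ⌊0.5257/0.0416667⌋ = 12 → m.

KF21wm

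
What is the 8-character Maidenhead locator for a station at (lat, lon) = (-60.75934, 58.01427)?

LC99af17

Shift to the Maidenhead origin (180°W, 90°S): lon 238.01427, lat 29.24066.
Field: 238.01427/20 → 11 → L, 29.24066/10 → 2 → C; chars LC.
Square: 18.01427/2 → 9, 9.24066/1 → 9; chars 99.
Subsquare: 0.01427/0.0833333 → 0 → a, 0.24066/0.0416667 → 5 → f; chars af.
Extended square: 0.01427/0.00833333 → 1, 0.03233/0.00416667 → 7; chars 17.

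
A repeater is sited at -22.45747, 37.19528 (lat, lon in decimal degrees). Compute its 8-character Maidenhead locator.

KG87on30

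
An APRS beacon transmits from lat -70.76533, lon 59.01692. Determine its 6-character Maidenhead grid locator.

LB99mf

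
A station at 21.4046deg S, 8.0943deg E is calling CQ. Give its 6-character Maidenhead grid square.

JG48bo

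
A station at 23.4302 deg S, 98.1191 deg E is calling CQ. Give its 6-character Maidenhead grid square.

NG96bn

Add 180° to longitude and 90° to latitude: 278.1191, 66.5698.
Field (20°×10°, letters A–R): 278.1191/20 → 13 → N, 66.5698/10 → 6 → G; chars NG.
Square (2°×1°, digits 0–9): 18.1191/2 → 9, 6.5698/1 → 6; chars 96.
Subsquare (5′×2.5′, letters a–x): 0.1191/0.0833333 → 1 → b, 0.5698/0.0416667 → 13 → n; chars bn.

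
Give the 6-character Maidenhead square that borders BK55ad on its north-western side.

BK45xe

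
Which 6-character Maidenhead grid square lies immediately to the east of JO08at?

JO08bt

Longitude subsquare a = 0; +1 → 1 = b.
The latitude characters are unchanged.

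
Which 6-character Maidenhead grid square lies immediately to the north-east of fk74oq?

Longitude subsquare o = 14; +1 → 15 = p.
Latitude subsquare q = 16; +1 → 17 = r.

FK74pr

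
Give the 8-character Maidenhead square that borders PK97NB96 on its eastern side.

PK97ob06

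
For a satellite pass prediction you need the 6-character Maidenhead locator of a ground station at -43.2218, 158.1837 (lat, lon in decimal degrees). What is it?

Shift to the Maidenhead origin (180°W, 90°S): lon 338.1837, lat 46.7782.
Field (20°×10°, letters A–R): lon ⌊338.1837/20⌋ = 16 → Q; lat ⌊46.7782/10⌋ = 4 → E.
Square (2°×1°, digits 0–9): lon ⌊18.1837/2⌋ = 9; lat ⌊6.7782/1⌋ = 6.
Subsquare (5′×2.5′, letters a–x): lon ⌊0.1837/0.0833333⌋ = 2 → c; lat ⌊0.7782/0.0416667⌋ = 18 → s.

QE96cs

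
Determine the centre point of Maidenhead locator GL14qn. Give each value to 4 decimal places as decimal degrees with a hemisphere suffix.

24.5625° N, 56.6250° W

Field G=6, L=11: +6·20° lon, +11·10° lat → SW at lon -60°, lat 20°.
Square 1, 4: +1·2° lon, +4·1° lat → SW at lon -58°, lat 24°.
Subsquare q=16, n=13: +16·0.0833333° lon, +13·0.0416667° lat → SW at lon -56.6667°, lat 24.5417°.
Cell spans 0.0833333° lon × 0.0416667° lat. Centre is SW corner plus half of each.
latitude 24.5625° N, longitude 56.6250° W.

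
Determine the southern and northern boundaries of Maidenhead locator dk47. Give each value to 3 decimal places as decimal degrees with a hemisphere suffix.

Field D=3, K=10: +3·20° lon, +10·10° lat → SW at lon -120°, lat 10°.
Square 4, 7: +4·2° lon, +7·1° lat → SW at lon -112°, lat 17°.
Cell spans 2° lon × 1° lat.
south 17.000° N, north 18.000° N.

17.000° N, 18.000° N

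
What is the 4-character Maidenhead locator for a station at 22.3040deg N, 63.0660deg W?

FL82

Add 180° to longitude and 90° to latitude: 116.93, 112.30.
Field (20°×10°, letters A–R): 116.93/20 → 5 → F, 112.30/10 → 11 → L; chars FL.
Square (2°×1°, digits 0–9): 16.93/2 → 8, 2.30/1 → 2; chars 82.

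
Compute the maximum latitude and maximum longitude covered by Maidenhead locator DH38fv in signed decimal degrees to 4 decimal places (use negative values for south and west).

-11.0833, -113.5000

Field D=3, H=7: +3·20° lon, +7·10° lat → SW at lon -120°, lat -20°.
Square 3, 8: +3·2° lon, +8·1° lat → SW at lon -114°, lat -12°.
Subsquare f=5, v=21: +5·0.0833333° lon, +21·0.0416667° lat → SW at lon -113.583°, lat -11.125°.
Cell spans 0.0833333° lon × 0.0416667° lat. NE corner is SW corner plus one full cell.
latitude -11.0833, longitude -113.5000.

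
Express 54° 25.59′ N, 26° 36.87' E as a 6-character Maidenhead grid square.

Offset from 180°W / 90°S: lon 206.6145°, lat 144.4265°.
Field: 206.6145/20 → 10 → K, 144.4265/10 → 14 → O; chars KO.
Square: 6.6145/2 → 3, 4.4265/1 → 4; chars 34.
Subsquare: 0.6145/0.0833333 → 7 → h, 0.4265/0.0416667 → 10 → k; chars hk.

KO34hk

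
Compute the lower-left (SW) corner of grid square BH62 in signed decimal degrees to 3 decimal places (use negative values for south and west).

Field B=1, H=7: +1·20° lon, +7·10° lat → SW at lon -160°, lat -20°.
Square 6, 2: +6·2° lon, +2·1° lat → SW at lon -148°, lat -18°.
latitude -18.000, longitude -148.000.

-18.000, -148.000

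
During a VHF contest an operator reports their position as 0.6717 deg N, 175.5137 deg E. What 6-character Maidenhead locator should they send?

Shift to the Maidenhead origin (180°W, 90°S): lon 355.5137, lat 90.6717.
Field: lon ⌊355.5137/20⌋ = 17 → R; lat ⌊90.6717/10⌋ = 9 → J.
Square: lon ⌊15.5137/2⌋ = 7; lat ⌊0.6717/1⌋ = 0.
Subsquare: lon ⌊1.5137/0.0833333⌋ = 18 → s; lat ⌊0.6717/0.0416667⌋ = 16 → q.

RJ70sq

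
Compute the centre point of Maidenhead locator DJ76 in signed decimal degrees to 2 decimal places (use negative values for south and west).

6.50, -105.00

Field D=3, J=9: +3·20° lon, +9·10° lat → SW at lon -120°, lat 0°.
Square 7, 6: +7·2° lon, +6·1° lat → SW at lon -106°, lat 6°.
Cell spans 2° lon × 1° lat. Centre is SW corner plus half of each.
latitude 6.50, longitude -105.00.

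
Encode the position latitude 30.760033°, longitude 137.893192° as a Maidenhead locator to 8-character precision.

PM80ws72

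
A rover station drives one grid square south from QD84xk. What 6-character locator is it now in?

QD84xj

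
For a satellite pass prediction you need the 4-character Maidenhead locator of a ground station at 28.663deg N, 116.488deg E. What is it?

Offset from 180°W / 90°S: lon 296.49°, lat 118.66°.
Field: 296.49/20 → 14 → O, 118.66/10 → 11 → L; chars OL.
Square: 16.49/2 → 8, 8.66/1 → 8; chars 88.

OL88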